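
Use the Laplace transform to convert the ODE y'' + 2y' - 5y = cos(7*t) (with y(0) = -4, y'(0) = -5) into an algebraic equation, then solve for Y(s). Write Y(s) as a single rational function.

Take the Laplace transform of both sides.
The derivative rules (L{y''} = s^2 Y - s·y(0) - y'(0) and L{y'} = sY - y(0), with y(0) = -4, y'(0) = -5) turn the left side into (s^2 + 2*s - 5)Y - (-4*s - 13).
The right side is L{cos(7*t)} = s/(s^2 + 49).
So (s^2 + 2*s - 5)Y = s/(s^2 + 49) + (-4*s - 13).
Divide through and combine into a single rational function.

Y(s) = (-4*s^3 - 13*s^2 - 195*s - 637)/(s^4 + 2*s^3 + 44*s^2 + 98*s - 245)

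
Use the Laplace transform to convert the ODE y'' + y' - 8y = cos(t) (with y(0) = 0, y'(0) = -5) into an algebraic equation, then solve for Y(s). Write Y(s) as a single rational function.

Take the Laplace transform of both sides.
The derivative rules (L{y''} = s^2 Y - s·y(0) - y'(0) and L{y'} = sY - y(0), with y(0) = 0, y'(0) = -5) turn the left side into (s^2 + s - 8)Y - (-5).
The right side is L{cos(t)} = s/(s^2 + 1).
So (s^2 + s - 8)Y = s/(s^2 + 1) + (-5).
Divide through and combine into a single rational function.

Y(s) = (-5*s^2 + s - 5)/(s^4 + s^3 - 7*s^2 + s - 8)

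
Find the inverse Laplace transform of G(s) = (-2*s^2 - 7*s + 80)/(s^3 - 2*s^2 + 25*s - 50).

2*exp(2*t) - 3*sin(5*t) - 4*cos(5*t)

Factor the denominator: s^3 - 2*s^2 + 25*s - 50 = (s - 2)*(s^2 + 25).
Partial fraction decomposition gives [2/(s - 2)] + [-4*s/(s^2 + 25)] + [-15/(s^2 + 25)].
Invert each term: 2/(s - 2) ↔ 2e^(2t); -4·s/(s^2 + 25) ↔ -4cos(5t); -3·5/(s^2 + 25) ↔ -3sin(5t).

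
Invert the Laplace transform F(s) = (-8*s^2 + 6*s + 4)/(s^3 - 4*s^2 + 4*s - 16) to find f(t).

f(t) = -5*exp(4*t) - 3*sin(2*t) - 3*cos(2*t)

Factor the denominator: s^3 - 4*s^2 + 4*s - 16 = (s - 4)*(s^2 + 4).
Partial fraction decomposition gives [-5/(s - 4)] + [-3*s/(s^2 + 4)] + [-6/(s^2 + 4)].
Invert each term: -5/(s - 4) ↔ -5e^(4t); -3·s/(s^2 + 4) ↔ -3cos(2t); -3·2/(s^2 + 4) ↔ -3sin(2t).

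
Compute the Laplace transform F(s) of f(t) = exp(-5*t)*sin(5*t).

L{sin(5t)} = 5/(s^2 + 25).
By the first shifting theorem, multiplying by e^(-5t) replaces s with s + 5.

F(s) = 5/((s + 5)^2 + 25)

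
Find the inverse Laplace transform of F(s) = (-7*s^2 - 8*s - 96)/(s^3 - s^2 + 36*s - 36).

Factor the denominator: s^3 - s^2 + 36*s - 36 = (s - 1)*(s^2 + 36).
Partial fraction decomposition gives [-3/(s - 1)] + [-4*s/(s^2 + 36)] + [-12/(s^2 + 36)].
Invert each term: -3/(s - 1) ↔ -3e^(t); -4·s/(s^2 + 36) ↔ -4cos(6t); -2·6/(s^2 + 36) ↔ -2sin(6t).

-3*exp(t) - 2*sin(6*t) - 4*cos(6*t)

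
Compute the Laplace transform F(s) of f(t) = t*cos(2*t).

F(s) = (s - 2)*(s + 2)/(s^2 + 4)^2

L{cos(2t)} = s/(s^2 + 4).
Then apply L{t·g(t)} = -d/ds[G(s)] with G(s) = s/(s^2 + 4):
differentiating 1 time and applying the sign gives (s - 2)*(s + 2)/(s^2 + 4)^2.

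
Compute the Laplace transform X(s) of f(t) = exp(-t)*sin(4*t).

X(s) = 4/((s + 1)^2 + 16)

L{sin(4t)} = 4/(s^2 + 16).
By the first shifting theorem, multiplying by e^(-t) replaces s with s + 1.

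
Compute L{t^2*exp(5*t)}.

L{e^(5t)} = 1/(s - 5).
Then apply L{t^2·g(t)} = (-1)^2 d^2/ds^2[G(s)] with G(s) = 1/(s - 5):
differentiating 2 times and applying the sign gives 2/(s - 5)^3.

2/(s - 5)^3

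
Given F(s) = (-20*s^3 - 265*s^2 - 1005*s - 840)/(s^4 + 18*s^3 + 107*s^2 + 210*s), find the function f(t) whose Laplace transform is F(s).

Factor the denominator: s^4 + 18*s^3 + 107*s^2 + 210*s = s*(s + 5)*(s + 6)*(s + 7).
Partial fraction decomposition gives [-5/(s + 6)] + [-5/(s + 7)] + [-4/s] + [-6/(s + 5)].
Invert each term: -5/(s + 6) ↔ -5e^(-6t); -5/(s + 7) ↔ -5e^(-7t); -4/(s - 0) ↔ -4e^(0t); -6/(s + 5) ↔ -6e^(-5t).

f(t) = -4 - 6*exp(-5*t) - 5*exp(-6*t) - 5*exp(-7*t)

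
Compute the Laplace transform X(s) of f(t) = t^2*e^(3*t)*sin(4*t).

L{sin(4t)} = 4/(s^2 + 16).
Multiplying by e^(3t) shifts s → s - 3, so L{e^(3*t)*sin(4*t)} = 4/((s - 3)^2 + 16).
Then apply L{t^2·g(t)} = (-1)^2 d^2/ds^2[G(s)] with G(s) = 4/((s - 3)^2 + 16):
differentiating 2 times and applying the sign gives 8*(3*s^2 - 18*s + 11)/(s^2 - 6*s + 25)^3.

X(s) = 8*(3*s^2 - 18*s + 11)/(s^2 - 6*s + 25)^3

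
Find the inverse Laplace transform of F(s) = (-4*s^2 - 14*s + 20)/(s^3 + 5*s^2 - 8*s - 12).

Factor the denominator: s^3 + 5*s^2 - 8*s - 12 = (s - 2)*(s + 1)*(s + 6).
Partial fraction decomposition gives [-2/(s + 1)] + [-1/(s + 6)] + [-1/(s - 2)].
Invert each term: -2/(s + 1) ↔ -2e^(-t); -1/(s + 6) ↔ -e^(-6t); -1/(s - 2) ↔ -e^(2t).

-exp(2*t) - 2*exp(-t) - exp(-6*t)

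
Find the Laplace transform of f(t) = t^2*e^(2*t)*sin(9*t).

L{sin(9t)} = 9/(s^2 + 81).
Multiplying by e^(2t) shifts s → s - 2, so L{e^(2*t)*sin(9*t)} = 9/((s - 2)^2 + 81).
Then apply L{t^2·g(t)} = (-1)^2 d^2/ds^2[H(s)] with H(s) = 9/((s - 2)^2 + 81):
differentiating 2 times and applying the sign gives 54*(s^2 - 4*s - 23)/(s^2 - 4*s + 85)^3.

54*(s^2 - 4*s - 23)/(s^2 - 4*s + 85)^3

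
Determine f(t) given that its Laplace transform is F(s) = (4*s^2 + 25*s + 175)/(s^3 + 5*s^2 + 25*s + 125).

Factor the denominator: s^3 + 5*s^2 + 25*s + 125 = (s + 5)*(s^2 + 25).
Partial fraction decomposition gives [3/(s + 5)] + [s/(s^2 + 25)] + [20/(s^2 + 25)].
Invert each term: 3/(s + 5) ↔ 3e^(-5t); 1·s/(s^2 + 25) ↔ cos(5t); 4·5/(s^2 + 25) ↔ 4sin(5t).

f(t) = 4*sin(5*t) + cos(5*t) + 3*exp(-5*t)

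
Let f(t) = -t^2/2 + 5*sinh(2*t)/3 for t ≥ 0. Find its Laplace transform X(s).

X(s) = 10/(3*(s^2 - 4)) - 1/s^3

The transform is linear, so treat each term independently.
(5/3)·[L{sinh(2t)} = 2/(s^2 - 4)]; (-1/2)·[L{t^2} = 2!/s^3 = 2/s^3].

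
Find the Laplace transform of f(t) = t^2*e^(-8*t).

L{e^(-8t)} = 1/(s + 8).
Then apply L{t^2·g(t)} = (-1)^2 d^2/ds^2[G(s)] with G(s) = 1/(s + 8):
differentiating 2 times and applying the sign gives 2/(s + 8)^3.

2/(s + 8)^3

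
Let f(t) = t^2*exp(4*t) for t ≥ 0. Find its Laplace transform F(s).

F(s) = 2/(s - 4)^3

L{e^(4t)} = 1/(s - 4).
Then apply L{t^2·g(t)} = (-1)^2 d^2/ds^2[G(s)] with G(s) = 1/(s - 4):
differentiating 2 times and applying the sign gives 2/(s - 4)^3.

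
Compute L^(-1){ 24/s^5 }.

t^4

Since L{t^4} = 4!/s^5 = 24/s^5, the inverse is t^4.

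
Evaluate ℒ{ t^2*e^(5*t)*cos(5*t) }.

2*(s - 5)*(s^2 - 10*s - 50)/(s^2 - 10*s + 50)^3

L{cos(5t)} = s/(s^2 + 25).
Multiplying by e^(5t) shifts s → s - 5, so L{e^(5*t)*cos(5*t)} = (s - 5)/((s - 5)^2 + 25).
Then apply L{t^2·g(t)} = (-1)^2 d^2/ds^2[G(s)] with G(s) = (s - 5)/((s - 5)^2 + 25):
differentiating 2 times and applying the sign gives 2*(s - 5)*(s^2 - 10*s - 50)/(s^2 - 10*s + 50)^3.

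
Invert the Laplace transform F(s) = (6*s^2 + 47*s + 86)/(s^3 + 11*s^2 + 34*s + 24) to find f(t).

Factor the denominator: s^3 + 11*s^2 + 34*s + 24 = (s + 1)*(s + 4)*(s + 6).
Partial fraction decomposition gives [2/(s + 6)] + [1/(s + 4)] + [3/(s + 1)].
Invert each term: 2/(s + 6) ↔ 2e^(-6t); 1/(s + 4) ↔ e^(-4t); 3/(s + 1) ↔ 3e^(-t).

f(t) = 3*exp(-t) + exp(-4*t) + 2*exp(-6*t)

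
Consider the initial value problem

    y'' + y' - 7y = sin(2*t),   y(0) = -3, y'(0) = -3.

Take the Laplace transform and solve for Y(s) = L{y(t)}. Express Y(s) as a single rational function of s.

Take the Laplace transform of both sides.
With L{y''} = s^2 Y - s·y(0) - y'(0) and L{y'} = sY - y(0), with y(0) = -3, y'(0) = -3: the LHS transforms to (s^2 + s - 7)Y - (-3*s - 6).
The right side is L{sin(2*t)} = 2/(s^2 + 4).
So (s^2 + s - 7)Y = 2/(s^2 + 4) + (-3*s - 6).
Solve for Y(s) and write it as one ratio of polynomials.

Y(s) = (-3*s^3 - 6*s^2 - 12*s - 22)/(s^4 + s^3 - 3*s^2 + 4*s - 28)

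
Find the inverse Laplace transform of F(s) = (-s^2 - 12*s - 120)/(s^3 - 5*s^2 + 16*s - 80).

Factor the denominator: s^3 - 5*s^2 + 16*s - 80 = (s - 5)*(s^2 + 16).
Partial fraction decomposition gives [-5/(s - 5)] + [4*s/(s^2 + 16)] + [8/(s^2 + 16)].
Invert each term: -5/(s - 5) ↔ -5e^(5t); 4·s/(s^2 + 16) ↔ 4cos(4t); 2·4/(s^2 + 16) ↔ 2sin(4t).

-5*exp(5*t) + 2*sin(4*t) + 4*cos(4*t)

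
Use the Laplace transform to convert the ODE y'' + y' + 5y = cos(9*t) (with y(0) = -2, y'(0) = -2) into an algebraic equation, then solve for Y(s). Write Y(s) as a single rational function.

Y(s) = (-2*s^3 - 4*s^2 - 161*s - 324)/(s^4 + s^3 + 86*s^2 + 81*s + 405)

Apply the Laplace transform to the equation.
Using L{y''} = s^2 Y - s·y(0) - y'(0) and L{y'} = sY - y(0), with y(0) = -2, y'(0) = -2, the left side becomes (s^2 + s + 5)Y - (-2*s - 4).
The right side is L{cos(9*t)} = s/(s^2 + 81).
So (s^2 + s + 5)Y = s/(s^2 + 81) + (-2*s - 4).
Divide through and combine into a single rational function.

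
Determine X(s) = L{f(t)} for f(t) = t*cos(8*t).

L{cos(8t)} = s/(s^2 + 64).
Then apply L{t·g(t)} = -d/ds[G(s)] with G(s) = s/(s^2 + 64):
differentiating 1 time and applying the sign gives (s - 8)*(s + 8)/(s^2 + 64)^2.

X(s) = (s - 8)*(s + 8)/(s^2 + 64)^2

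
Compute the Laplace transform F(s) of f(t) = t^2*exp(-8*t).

L{e^(-8t)} = 1/(s + 8).
Then apply L{t^2·g(t)} = (-1)^2 d^2/ds^2[G(s)] with G(s) = 1/(s + 8):
differentiating 2 times and applying the sign gives 2/(s + 8)^3.

F(s) = 2/(s + 8)^3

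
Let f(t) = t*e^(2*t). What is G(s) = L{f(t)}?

L{e^(2t)} = 1/(s - 2).
Then apply L{t·g(t)} = -d/ds[H(s)] with H(s) = 1/(s - 2):
differentiating 1 time and applying the sign gives (s - 2)^(-2).

G(s) = (s - 2)^(-2)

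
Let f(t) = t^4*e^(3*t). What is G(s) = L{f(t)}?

L{t^4} = 4!/s^5 = 24/s^5.
By the first shifting theorem, multiplying by e^(3t) replaces s with s - 3.

G(s) = 24/(s - 3)^5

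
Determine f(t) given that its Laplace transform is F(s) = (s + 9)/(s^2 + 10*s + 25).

f(t) = 4*t*exp(-5*t) + exp(-5*t)

Factor the denominator: s^2 + 10*s + 25 = (s + 5)^2.
Partial fraction decomposition gives [1/(s + 5)] + [4/(s + 5)^2].
Invert each term: 1/(s + 5) ↔ e^(-5t); 4/(s + 5)^2 ↔ 4t·e^(-5t).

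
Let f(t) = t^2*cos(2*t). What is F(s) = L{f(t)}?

F(s) = 2*s*(s^2 - 12)/(s^2 + 4)^3

L{cos(2t)} = s/(s^2 + 4).
Then apply L{t^2·g(t)} = (-1)^2 d^2/ds^2[G(s)] with G(s) = s/(s^2 + 4):
differentiating 2 times and applying the sign gives 2*s*(s^2 - 12)/(s^2 + 4)^3.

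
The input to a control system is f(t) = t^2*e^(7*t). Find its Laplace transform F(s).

F(s) = 2/(s - 7)^3

L{e^(7t)} = 1/(s - 7).
Then apply L{t^2·g(t)} = (-1)^2 d^2/ds^2[G(s)] with G(s) = 1/(s - 7):
differentiating 2 times and applying the sign gives 2/(s - 7)^3.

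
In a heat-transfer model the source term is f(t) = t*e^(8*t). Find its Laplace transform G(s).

L{t} = 1!/s^2 = 1/s^2.
By the first shifting theorem, multiplying by e^(8t) replaces s with s - 8.

G(s) = (s - 8)^(-2)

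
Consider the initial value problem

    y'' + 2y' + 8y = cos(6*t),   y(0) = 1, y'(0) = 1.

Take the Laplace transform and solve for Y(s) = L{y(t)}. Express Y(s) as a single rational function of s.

Y(s) = (s^3 + 3*s^2 + 37*s + 108)/(s^4 + 2*s^3 + 44*s^2 + 72*s + 288)

Transform both sides with L{·}.
With L{y''} = s^2 Y - s·y(0) - y'(0) and L{y'} = sY - y(0), with y(0) = 1, y'(0) = 1: the LHS transforms to (s^2 + 2*s + 8)Y - (s + 3).
The right side is L{cos(6*t)} = s/(s^2 + 36).
So (s^2 + 2*s + 8)Y = s/(s^2 + 36) + (s + 3).
Solve for Y(s) and write it as one ratio of polynomials.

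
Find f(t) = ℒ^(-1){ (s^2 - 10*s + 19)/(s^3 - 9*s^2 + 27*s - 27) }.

Factor the denominator: s^3 - 9*s^2 + 27*s - 27 = (s - 3)^3.
Partial fraction decomposition gives [1/(s - 3)] + [-4/(s - 3)^2] + [-2/(s - 3)^3].
Invert each term: 1/(s - 3) ↔ e^(3t); -4/(s - 3)^2 ↔ -4t·e^(3t); -2/(s - 3)^3 ↔ (-1)t^2·e^(3t).

f(t) = -t^2*exp(3*t) - 4*t*exp(3*t) + exp(3*t)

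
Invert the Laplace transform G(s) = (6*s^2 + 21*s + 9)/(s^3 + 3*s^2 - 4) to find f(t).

Factor the denominator: s^3 + 3*s^2 - 4 = (s - 1)*(s + 2)^2.
Partial fraction decomposition gives [2/(s + 2)] + [3/(s + 2)^2] + [4/(s - 1)].
Invert each term: 2/(s + 2) ↔ 2e^(-2t); 3/(s + 2)^2 ↔ 3t·e^(-2t); 4/(s - 1) ↔ 4e^(t).

f(t) = 3*t*exp(-2*t) + 4*exp(t) + 2*exp(-2*t)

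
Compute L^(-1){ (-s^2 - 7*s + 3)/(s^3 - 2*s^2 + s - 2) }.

Factor the denominator: s^3 - 2*s^2 + s - 2 = (s - 2)*(s^2 + 1).
Partial fraction decomposition gives [-3/(s - 2)] + [2*s/(s^2 + 1)] + [-3/(s^2 + 1)].
Invert each term: -3/(s - 2) ↔ -3e^(2t); 2·s/(s^2 + 1) ↔ 2cos(t); -3·1/(s^2 + 1) ↔ -3sin(t).

-3*exp(2*t) - 3*sin(t) + 2*cos(t)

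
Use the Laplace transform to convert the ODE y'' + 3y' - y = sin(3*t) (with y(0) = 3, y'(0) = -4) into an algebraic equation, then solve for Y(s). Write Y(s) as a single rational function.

Apply the Laplace transform to the equation.
Using L{y''} = s^2 Y - s·y(0) - y'(0) and L{y'} = sY - y(0), with y(0) = 3, y'(0) = -4, the left side becomes (s^2 + 3*s - 1)Y - (3*s + 5).
The right side is L{sin(3*t)} = 3/(s^2 + 9).
So (s^2 + 3*s - 1)Y = 3/(s^2 + 9) + (3*s + 5).
Isolate Y and clear denominators.

Y(s) = (3*s^3 + 5*s^2 + 27*s + 48)/(s^4 + 3*s^3 + 8*s^2 + 27*s - 9)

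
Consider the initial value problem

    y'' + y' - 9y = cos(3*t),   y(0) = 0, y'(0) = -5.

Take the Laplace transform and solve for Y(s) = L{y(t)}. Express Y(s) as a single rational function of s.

Apply the Laplace transform to the equation.
With L{y''} = s^2 Y - s·y(0) - y'(0) and L{y'} = sY - y(0), with y(0) = 0, y'(0) = -5: the LHS transforms to (s^2 + s - 9)Y - (-5).
The right side is L{cos(3*t)} = s/(s^2 + 9).
So (s^2 + s - 9)Y = s/(s^2 + 9) + (-5).
Isolate Y and clear denominators.

Y(s) = (-5*s^2 + s - 45)/(s^4 + s^3 + 9*s - 81)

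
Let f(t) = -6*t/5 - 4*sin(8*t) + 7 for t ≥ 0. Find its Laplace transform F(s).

By linearity of the Laplace transform, transform each term separately.
(-6/5)·[L{t} = 1!/s^2 = 1/s^2]; L{7} = 7/s; (-4)·[L{sin(8t)} = 8/(s^2 + 64)].

F(s) = -32/(s^2 + 64) + 7/s - 6/(5*s^2)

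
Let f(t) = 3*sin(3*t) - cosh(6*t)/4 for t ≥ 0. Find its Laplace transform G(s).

G(s) = -s/(4*(s^2 - 36)) + 9/(s^2 + 9)

By linearity of the Laplace transform, transform each term separately.
(3)·[L{sin(3t)} = 3/(s^2 + 9)]; (-1/4)·[L{cosh(6t)} = s/(s^2 - 36)].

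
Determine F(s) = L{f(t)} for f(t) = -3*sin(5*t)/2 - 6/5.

Apply the Laplace transform termwise.
L{-6/5} = (-6/5)/s; (-3/2)·[L{sin(5t)} = 5/(s^2 + 25)].

F(s) = -15/(2*(s^2 + 25)) - 6/(5*s)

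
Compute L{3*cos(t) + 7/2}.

The transform is linear, so treat each term independently.
L{7/2} = (7/2)/s; (3)·[L{cos(t)} = s/(s^2 + 1)].

3*s/(s^2 + 1) + 7/(2*s)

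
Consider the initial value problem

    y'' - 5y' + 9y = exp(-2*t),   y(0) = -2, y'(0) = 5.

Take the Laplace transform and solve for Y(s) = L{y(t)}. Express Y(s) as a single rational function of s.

Take the Laplace transform of both sides.
The derivative rules (L{y''} = s^2 Y - s·y(0) - y'(0) and L{y'} = sY - y(0), with y(0) = -2, y'(0) = 5) turn the left side into (s^2 - 5*s + 9)Y - (-2*s + 15).
The right side is L{exp(-2*t)} = 1/(s + 2).
So (s^2 - 5*s + 9)Y = 1/(s + 2) + (-2*s + 15).
Isolate Y and clear denominators.

Y(s) = (-2*s^2 + 11*s + 31)/(s^3 - 3*s^2 - s + 18)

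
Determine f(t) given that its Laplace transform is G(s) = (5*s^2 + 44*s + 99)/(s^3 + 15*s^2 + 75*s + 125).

f(t) = 2*t^2*exp(-5*t) - 6*t*exp(-5*t) + 5*exp(-5*t)

Factor the denominator: s^3 + 15*s^2 + 75*s + 125 = (s + 5)^3.
Partial fraction decomposition gives [5/(s + 5)] + [-6/(s + 5)^2] + [4/(s + 5)^3].
Invert each term: 5/(s + 5) ↔ 5e^(-5t); -6/(s + 5)^2 ↔ -6t·e^(-5t); 4/(s + 5)^3 ↔ (2)t^2·e^(-5t).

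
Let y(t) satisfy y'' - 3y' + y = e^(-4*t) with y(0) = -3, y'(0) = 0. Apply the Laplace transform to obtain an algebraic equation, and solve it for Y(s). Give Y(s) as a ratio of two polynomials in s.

Apply the Laplace transform to the equation.
Using L{y''} = s^2 Y - s·y(0) - y'(0) and L{y'} = sY - y(0), with y(0) = -3, y'(0) = 0, the left side becomes (s^2 - 3*s + 1)Y - (-3*s + 9).
The right side is L{e^(-4*t)} = 1/(s + 4).
So (s^2 - 3*s + 1)Y = 1/(s + 4) + (-3*s + 9).
Isolate Y and clear denominators.

Y(s) = (-3*s^2 - 3*s + 37)/(s^3 + s^2 - 11*s + 4)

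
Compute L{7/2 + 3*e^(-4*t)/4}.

By linearity of the Laplace transform, transform each term separately.
L{7/2} = (7/2)/s; (3/4)·[L{e^(-4t)} = 1/(s + 4)].

3/(4*(s + 4)) + 7/(2*s)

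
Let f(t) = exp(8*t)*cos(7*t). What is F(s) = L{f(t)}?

L{cos(7t)} = s/(s^2 + 49).
By the first shifting theorem, multiplying by e^(8t) replaces s with s - 8.

F(s) = (s - 8)/((s - 8)^2 + 49)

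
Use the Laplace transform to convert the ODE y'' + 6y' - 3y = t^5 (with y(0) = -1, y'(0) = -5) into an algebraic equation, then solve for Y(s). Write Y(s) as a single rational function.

Laplace-transform each side.
The derivative rules (L{y''} = s^2 Y - s·y(0) - y'(0) and L{y'} = sY - y(0), with y(0) = -1, y'(0) = -5) turn the left side into (s^2 + 6*s - 3)Y - (-s - 11).
The right side is L{t^5} = 120/s^6.
So (s^2 + 6*s - 3)Y = 120/s^6 + (-s - 11).
Isolate Y and clear denominators.

Y(s) = (-s^7 - 11*s^6 + 120)/(s^8 + 6*s^7 - 3*s^6)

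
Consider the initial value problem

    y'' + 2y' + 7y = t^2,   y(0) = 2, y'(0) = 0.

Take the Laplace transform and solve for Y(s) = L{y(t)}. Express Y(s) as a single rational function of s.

Laplace-transform each side.
With L{y''} = s^2 Y - s·y(0) - y'(0) and L{y'} = sY - y(0), with y(0) = 2, y'(0) = 0: the LHS transforms to (s^2 + 2*s + 7)Y - (2*s + 4).
The right side is L{t^2} = 2/s^3.
So (s^2 + 2*s + 7)Y = 2/s^3 + (2*s + 4).
Solve for Y(s) and write it as one ratio of polynomials.

Y(s) = (2*s^4 + 4*s^3 + 2)/(s^5 + 2*s^4 + 7*s^3)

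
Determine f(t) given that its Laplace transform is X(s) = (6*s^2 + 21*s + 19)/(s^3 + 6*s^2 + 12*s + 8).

f(t) = t^2*exp(-2*t)/2 - 3*t*exp(-2*t) + 6*exp(-2*t)

Factor the denominator: s^3 + 6*s^2 + 12*s + 8 = (s + 2)^3.
Partial fraction decomposition gives [6/(s + 2)] + [-3/(s + 2)^2] + [(s + 2)^(-3)].
Invert each term: 6/(s + 2) ↔ 6e^(-2t); -3/(s + 2)^2 ↔ -3t·e^(-2t); 1/(s + 2)^3 ↔ (1/2)t^2·e^(-2t).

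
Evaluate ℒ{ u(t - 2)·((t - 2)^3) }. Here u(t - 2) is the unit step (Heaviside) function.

By the second shifting theorem, L{u(t - c)·g(t - c)} = e^(-cs)·G(s) with c = 2 and G(s) = L{g(t)}.
L{t^3} = 3!/s^4 = 6/s^4.

6*exp(-2*s)/s^4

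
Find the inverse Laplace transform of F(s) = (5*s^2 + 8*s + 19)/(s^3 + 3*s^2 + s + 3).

Factor the denominator: s^3 + 3*s^2 + s + 3 = (s + 3)*(s^2 + 1).
Partial fraction decomposition gives [4/(s + 3)] + [s/(s^2 + 1)] + [5/(s^2 + 1)].
Invert each term: 4/(s + 3) ↔ 4e^(-3t); 1·s/(s^2 + 1) ↔ cos(t); 5·1/(s^2 + 1) ↔ 5sin(t).

5*sin(t) + cos(t) + 4*exp(-3*t)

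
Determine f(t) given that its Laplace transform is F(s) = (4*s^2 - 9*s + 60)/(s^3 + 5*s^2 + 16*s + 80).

f(t) = -sin(4*t) - cos(4*t) + 5*exp(-5*t)

Factor the denominator: s^3 + 5*s^2 + 16*s + 80 = (s + 5)*(s^2 + 16).
Partial fraction decomposition gives [5/(s + 5)] + [-s/(s^2 + 16)] + [-4/(s^2 + 16)].
Invert each term: 5/(s + 5) ↔ 5e^(-5t); -1·s/(s^2 + 16) ↔ -cos(4t); -1·4/(s^2 + 16) ↔ -sin(4t).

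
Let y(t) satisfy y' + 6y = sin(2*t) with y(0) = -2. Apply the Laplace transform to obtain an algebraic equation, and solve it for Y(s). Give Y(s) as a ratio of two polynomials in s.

Y(s) = (-2*s^2 - 6)/(s^3 + 6*s^2 + 4*s + 24)

Apply the Laplace transform to the equation.
Using L{y'} = sY - y(0) = sY - (-2), the left side becomes (s + 6)Y - (-2).
The right side is L{sin(2*t)} = 2/(s^2 + 4).
So (s + 6)Y = 2/(s^2 + 4) + (-2).
Isolate Y and clear denominators.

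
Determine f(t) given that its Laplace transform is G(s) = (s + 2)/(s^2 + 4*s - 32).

Rewrite the denominator: s^2 + 4*s - 32 = (s + 2)^2 - 36.
The form in (s + 2) signals a first-shifting-theorem factor e^(-2t).
Since L{cosh(6t)} = s/(s^2 - 36), the inverse is e^(-2*t)*cosh(6*t).

f(t) = exp(-2*t)*cosh(6*t)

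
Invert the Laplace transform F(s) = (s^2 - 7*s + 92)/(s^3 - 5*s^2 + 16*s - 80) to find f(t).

Factor the denominator: s^3 - 5*s^2 + 16*s - 80 = (s - 5)*(s^2 + 16).
Partial fraction decomposition gives [2/(s - 5)] + [-s/(s^2 + 16)] + [-12/(s^2 + 16)].
Invert each term: 2/(s - 5) ↔ 2e^(5t); -1·s/(s^2 + 16) ↔ -cos(4t); -3·4/(s^2 + 16) ↔ -3sin(4t).

f(t) = 2*exp(5*t) - 3*sin(4*t) - cos(4*t)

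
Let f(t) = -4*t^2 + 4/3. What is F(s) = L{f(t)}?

The transform is linear, so treat each term independently.
(-4)·[L{t^2} = 2!/s^3 = 2/s^3]; L{4/3} = (4/3)/s.

F(s) = 4/(3*s) - 8/s^3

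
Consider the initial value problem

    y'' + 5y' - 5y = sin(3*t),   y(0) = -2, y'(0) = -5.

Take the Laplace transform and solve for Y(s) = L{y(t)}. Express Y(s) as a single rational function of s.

Y(s) = (-2*s^3 - 15*s^2 - 18*s - 132)/(s^4 + 5*s^3 + 4*s^2 + 45*s - 45)

Laplace-transform each side.
Using L{y''} = s^2 Y - s·y(0) - y'(0) and L{y'} = sY - y(0), with y(0) = -2, y'(0) = -5, the left side becomes (s^2 + 5*s - 5)Y - (-2*s - 15).
The right side is L{sin(3*t)} = 3/(s^2 + 9).
So (s^2 + 5*s - 5)Y = 3/(s^2 + 9) + (-2*s - 15).
Solve for Y(s) and write it as one ratio of polynomials.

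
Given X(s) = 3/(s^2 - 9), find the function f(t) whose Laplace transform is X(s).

Since L{sinh(3t)} = 3/(s^2 - 9), the inverse is sinh(3*t).

f(t) = sinh(3*t)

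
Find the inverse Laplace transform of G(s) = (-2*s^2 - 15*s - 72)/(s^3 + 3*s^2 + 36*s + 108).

-2*sin(6*t) - cos(6*t) - exp(-3*t)

Factor the denominator: s^3 + 3*s^2 + 36*s + 108 = (s + 3)*(s^2 + 36).
Partial fraction decomposition gives [-1/(s + 3)] + [-s/(s^2 + 36)] + [-12/(s^2 + 36)].
Invert each term: -1/(s + 3) ↔ -e^(-3t); -1·s/(s^2 + 36) ↔ -cos(6t); -2·6/(s^2 + 36) ↔ -2sin(6t).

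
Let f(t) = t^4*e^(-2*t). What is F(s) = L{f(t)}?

F(s) = 24/(s + 2)^5

L{t^4} = 4!/s^5 = 24/s^5.
By the first shifting theorem, multiplying by e^(-2t) replaces s with s + 2.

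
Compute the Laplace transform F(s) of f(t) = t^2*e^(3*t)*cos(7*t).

F(s) = 2*(s - 3)*(s^2 - 6*s - 138)/(s^2 - 6*s + 58)^3

L{cos(7t)} = s/(s^2 + 49).
Multiplying by e^(3t) shifts s → s - 3, so L{e^(3*t)*cos(7*t)} = (s - 3)/((s - 3)^2 + 49).
Then apply L{t^2·g(t)} = (-1)^2 d^2/ds^2[G(s)] with G(s) = (s - 3)/((s - 3)^2 + 49):
differentiating 2 times and applying the sign gives 2*(s - 3)*(s^2 - 6*s - 138)/(s^2 - 6*s + 58)^3.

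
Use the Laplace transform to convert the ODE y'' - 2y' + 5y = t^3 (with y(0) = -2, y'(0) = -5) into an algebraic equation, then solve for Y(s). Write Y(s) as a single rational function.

Y(s) = (-2*s^5 - s^4 + 6)/(s^6 - 2*s^5 + 5*s^4)

Transform both sides with L{·}.
With L{y''} = s^2 Y - s·y(0) - y'(0) and L{y'} = sY - y(0), with y(0) = -2, y'(0) = -5: the LHS transforms to (s^2 - 2*s + 5)Y - (-2*s - 1).
The right side is L{t^3} = 6/s^4.
So (s^2 - 2*s + 5)Y = 6/s^4 + (-2*s - 1).
Solve for Y(s) and write it as one ratio of polynomials.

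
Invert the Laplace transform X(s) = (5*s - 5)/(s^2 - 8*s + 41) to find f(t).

f(t) = 3*exp(4*t)*sin(5*t) + 5*exp(4*t)*cos(5*t)

Complete the square in the denominator: s^2 - 8*s + 41 = (s - 4)^2 + 5^2.
Split the numerator to match: 5*s - 5 = 5·(s - 4) + 3·5.
Invert each term: 5·(s - 4)/((s - 4)^2 + 25) ↔ 5e^(4t)cos(5t); 3·5/((s - 4)^2 + 25) ↔ 3e^(4t)sin(5t).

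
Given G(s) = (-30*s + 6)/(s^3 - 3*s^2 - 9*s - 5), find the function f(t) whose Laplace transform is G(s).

Factor the denominator: s^3 - 3*s^2 - 9*s - 5 = (s - 5)*(s + 1)^2.
Partial fraction decomposition gives [4/(s + 1)] + [-6/(s + 1)^2] + [-4/(s - 5)].
Invert each term: 4/(s + 1) ↔ 4e^(-t); -6/(s + 1)^2 ↔ -6t·e^(-t); -4/(s - 5) ↔ -4e^(5t).

f(t) = -6*t*exp(-t) - 4*exp(5*t) + 4*exp(-t)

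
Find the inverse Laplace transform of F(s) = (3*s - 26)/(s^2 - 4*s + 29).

-4*exp(2*t)*sin(5*t) + 3*exp(2*t)*cos(5*t)

Complete the square in the denominator: s^2 - 4*s + 29 = (s - 2)^2 + 5^2.
Split the numerator to match: 3*s - 26 = 3·(s - 2) - 4·5.
Invert each term: 3·(s - 2)/((s - 2)^2 + 25) ↔ 3e^(2t)cos(5t); -4·5/((s - 2)^2 + 25) ↔ -4e^(2t)sin(5t).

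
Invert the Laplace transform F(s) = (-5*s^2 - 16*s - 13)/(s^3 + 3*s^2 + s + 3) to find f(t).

Factor the denominator: s^3 + 3*s^2 + s + 3 = (s + 3)*(s^2 + 1).
Partial fraction decomposition gives [-1/(s + 3)] + [-4*s/(s^2 + 1)] + [-4/(s^2 + 1)].
Invert each term: -1/(s + 3) ↔ -e^(-3t); -4·s/(s^2 + 1) ↔ -4cos(t); -4·1/(s^2 + 1) ↔ -4sin(t).

f(t) = -4*sin(t) - 4*cos(t) - exp(-3*t)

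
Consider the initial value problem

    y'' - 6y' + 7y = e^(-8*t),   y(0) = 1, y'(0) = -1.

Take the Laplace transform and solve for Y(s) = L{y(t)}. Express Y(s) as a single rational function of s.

Y(s) = (s^2 + s - 55)/(s^3 + 2*s^2 - 41*s + 56)

Take the Laplace transform of both sides.
Using L{y''} = s^2 Y - s·y(0) - y'(0) and L{y'} = sY - y(0), with y(0) = 1, y'(0) = -1, the left side becomes (s^2 - 6*s + 7)Y - (s - 7).
The right side is L{e^(-8*t)} = 1/(s + 8).
So (s^2 - 6*s + 7)Y = 1/(s + 8) + (s - 7).
Solve for Y(s) and write it as one ratio of polynomials.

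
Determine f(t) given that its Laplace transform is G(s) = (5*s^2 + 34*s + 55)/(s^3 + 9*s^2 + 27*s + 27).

Factor the denominator: s^3 + 9*s^2 + 27*s + 27 = (s + 3)^3.
Partial fraction decomposition gives [5/(s + 3)] + [4/(s + 3)^2] + [-2/(s + 3)^3].
Invert each term: 5/(s + 3) ↔ 5e^(-3t); 4/(s + 3)^2 ↔ 4t·e^(-3t); -2/(s + 3)^3 ↔ (-1)t^2·e^(-3t).

f(t) = -t^2*exp(-3*t) + 4*t*exp(-3*t) + 5*exp(-3*t)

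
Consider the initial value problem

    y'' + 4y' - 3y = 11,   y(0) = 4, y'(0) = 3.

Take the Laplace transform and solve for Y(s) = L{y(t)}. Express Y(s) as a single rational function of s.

Y(s) = (4*s^2 + 19*s + 11)/(s^3 + 4*s^2 - 3*s)

Laplace-transform each side.
Using L{y''} = s^2 Y - s·y(0) - y'(0) and L{y'} = sY - y(0), with y(0) = 4, y'(0) = 3, the left side becomes (s^2 + 4*s - 3)Y - (4*s + 19).
The right side is L{11} = 11/s.
So (s^2 + 4*s - 3)Y = 11/s + (4*s + 19).
Solve for Y(s) and write it as one ratio of polynomials.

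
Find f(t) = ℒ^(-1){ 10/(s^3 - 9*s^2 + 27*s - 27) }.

f(t) = 5*t^2*exp(3*t)

Rewrite the denominator: s^3 - 9*s^2 + 27*s - 27 = (s - 3)^3.
The form in (s - 3) signals a first-shifting-theorem factor e^(3t).
Since L{t^2} = 2!/s^3 = 2/s^3, the inverse is t^2*e^(3*t), scaled by 5.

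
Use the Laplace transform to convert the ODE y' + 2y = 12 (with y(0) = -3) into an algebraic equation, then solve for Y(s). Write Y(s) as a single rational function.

Laplace-transform each side.
The derivative rules (L{y'} = sY - y(0) = sY - (-3)) turn the left side into (s + 2)Y - (-3).
The right side is L{12} = 12/s.
So (s + 2)Y = 12/s + (-3).
Solve for Y(s) and write it as one ratio of polynomials.

Y(s) = (-3*s + 12)/(s^2 + 2*s)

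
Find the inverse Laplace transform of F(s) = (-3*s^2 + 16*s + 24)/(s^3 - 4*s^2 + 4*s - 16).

Factor the denominator: s^3 - 4*s^2 + 4*s - 16 = (s - 4)*(s^2 + 4).
Partial fraction decomposition gives [2/(s - 4)] + [-5*s/(s^2 + 4)] + [-4/(s^2 + 4)].
Invert each term: 2/(s - 4) ↔ 2e^(4t); -5·s/(s^2 + 4) ↔ -5cos(2t); -2·2/(s^2 + 4) ↔ -2sin(2t).

2*exp(4*t) - 2*sin(2*t) - 5*cos(2*t)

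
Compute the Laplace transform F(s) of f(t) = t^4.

L{t^4} = 4!/s^5 = 24/s^5.

F(s) = 24/s^5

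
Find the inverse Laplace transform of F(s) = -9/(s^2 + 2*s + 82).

Rewrite the denominator: s^2 + 2*s + 82 = (s + 1)^2 + 81.
The form in (s + 1) signals a first-shifting-theorem factor e^(-t).
Since L{sin(9t)} = 9/(s^2 + 81), the inverse is exp(-t)*sin(9*t), scaled by -1.

-exp(-t)*sin(9*t)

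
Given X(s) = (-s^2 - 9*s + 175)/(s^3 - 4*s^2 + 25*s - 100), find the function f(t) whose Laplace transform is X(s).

Factor the denominator: s^3 - 4*s^2 + 25*s - 100 = (s - 4)*(s^2 + 25).
Partial fraction decomposition gives [3/(s - 4)] + [-4*s/(s^2 + 25)] + [-25/(s^2 + 25)].
Invert each term: 3/(s - 4) ↔ 3e^(4t); -4·s/(s^2 + 25) ↔ -4cos(5t); -5·5/(s^2 + 25) ↔ -5sin(5t).

f(t) = 3*exp(4*t) - 5*sin(5*t) - 4*cos(5*t)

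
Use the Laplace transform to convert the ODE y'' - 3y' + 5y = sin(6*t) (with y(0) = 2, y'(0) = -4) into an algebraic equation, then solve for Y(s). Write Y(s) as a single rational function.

Transform both sides with L{·}.
The derivative rules (L{y''} = s^2 Y - s·y(0) - y'(0) and L{y'} = sY - y(0), with y(0) = 2, y'(0) = -4) turn the left side into (s^2 - 3*s + 5)Y - (2*s - 10).
The right side is L{sin(6*t)} = 6/(s^2 + 36).
So (s^2 - 3*s + 5)Y = 6/(s^2 + 36) + (2*s - 10).
Isolate Y and clear denominators.

Y(s) = (2*s^3 - 10*s^2 + 72*s - 354)/(s^4 - 3*s^3 + 41*s^2 - 108*s + 180)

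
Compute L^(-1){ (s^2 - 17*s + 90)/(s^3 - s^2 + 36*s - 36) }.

Factor the denominator: s^3 - s^2 + 36*s - 36 = (s - 1)*(s^2 + 36).
Partial fraction decomposition gives [2/(s - 1)] + [-s/(s^2 + 36)] + [-18/(s^2 + 36)].
Invert each term: 2/(s - 1) ↔ 2e^(t); -1·s/(s^2 + 36) ↔ -cos(6t); -3·6/(s^2 + 36) ↔ -3sin(6t).

2*exp(t) - 3*sin(6*t) - cos(6*t)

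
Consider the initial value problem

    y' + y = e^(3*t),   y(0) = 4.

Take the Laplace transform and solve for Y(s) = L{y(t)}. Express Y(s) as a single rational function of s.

Transform both sides with L{·}.
Using L{y'} = sY - y(0) = sY - 4, the left side becomes (s + 1)Y - (4).
The right side is L{e^(3*t)} = 1/(s - 3).
So (s + 1)Y = 1/(s - 3) + (4).
Divide through and combine into a single rational function.

Y(s) = (4*s - 11)/(s^2 - 2*s - 3)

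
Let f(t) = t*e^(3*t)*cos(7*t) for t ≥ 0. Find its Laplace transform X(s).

X(s) = (s - 10)*(s + 4)/(s^2 - 6*s + 58)^2

L{cos(7t)} = s/(s^2 + 49).
Multiplying by e^(3t) shifts s → s - 3, so L{e^(3*t)*cos(7*t)} = (s - 3)/((s - 3)^2 + 49).
Then apply L{t·g(t)} = -d/ds[G(s)] with G(s) = (s - 3)/((s - 3)^2 + 49):
differentiating 1 time and applying the sign gives (s - 10)*(s + 4)/(s^2 - 6*s + 58)^2.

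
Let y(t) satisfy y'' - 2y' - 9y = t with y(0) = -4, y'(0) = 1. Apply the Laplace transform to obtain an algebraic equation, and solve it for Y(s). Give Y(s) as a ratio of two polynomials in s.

Take the Laplace transform of both sides.
The derivative rules (L{y''} = s^2 Y - s·y(0) - y'(0) and L{y'} = sY - y(0), with y(0) = -4, y'(0) = 1) turn the left side into (s^2 - 2*s - 9)Y - (-4*s + 9).
The right side is L{t} = s^(-2).
So (s^2 - 2*s - 9)Y = s^(-2) + (-4*s + 9).
Divide through and combine into a single rational function.

Y(s) = (-4*s^3 + 9*s^2 + 1)/(s^4 - 2*s^3 - 9*s^2)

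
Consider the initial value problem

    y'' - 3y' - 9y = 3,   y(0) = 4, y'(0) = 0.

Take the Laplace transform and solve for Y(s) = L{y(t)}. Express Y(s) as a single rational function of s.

Y(s) = (4*s^2 - 12*s + 3)/(s^3 - 3*s^2 - 9*s)

Apply the Laplace transform to the equation.
Using L{y''} = s^2 Y - s·y(0) - y'(0) and L{y'} = sY - y(0), with y(0) = 4, y'(0) = 0, the left side becomes (s^2 - 3*s - 9)Y - (4*s - 12).
The right side is L{3} = 3/s.
So (s^2 - 3*s - 9)Y = 3/s + (4*s - 12).
Divide through and combine into a single rational function.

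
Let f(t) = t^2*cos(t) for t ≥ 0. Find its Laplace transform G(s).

G(s) = 2*s*(s^2 - 3)/(s^2 + 1)^3

L{cos(t)} = s/(s^2 + 1).
Then apply L{t^2·g(t)} = (-1)^2 d^2/ds^2[H(s)] with H(s) = s/(s^2 + 1):
differentiating 2 times and applying the sign gives 2*s*(s^2 - 3)/(s^2 + 1)^3.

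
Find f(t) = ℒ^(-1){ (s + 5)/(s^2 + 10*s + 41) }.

f(t) = exp(-5*t)*cos(4*t)

Rewrite the denominator: s^2 + 10*s + 41 = (s + 5)^2 + 16.
The form in (s + 5) signals a first-shifting-theorem factor e^(-5t).
Since L{cos(4t)} = s/(s^2 + 16), the inverse is e^(-5*t)*cos(4*t).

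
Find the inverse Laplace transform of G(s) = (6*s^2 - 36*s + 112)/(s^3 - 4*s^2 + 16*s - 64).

Factor the denominator: s^3 - 4*s^2 + 16*s - 64 = (s - 4)*(s^2 + 16).
Partial fraction decomposition gives [2/(s - 4)] + [4*s/(s^2 + 16)] + [-20/(s^2 + 16)].
Invert each term: 2/(s - 4) ↔ 2e^(4t); 4·s/(s^2 + 16) ↔ 4cos(4t); -5·4/(s^2 + 16) ↔ -5sin(4t).

2*exp(4*t) - 5*sin(4*t) + 4*cos(4*t)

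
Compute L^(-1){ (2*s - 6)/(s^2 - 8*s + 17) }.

Complete the square in the denominator: s^2 - 8*s + 17 = (s - 4)^2 + 1^2.
Split the numerator to match: 2*s - 6 = 2·(s - 4) + 2·1.
Invert each term: 2·(s - 4)/((s - 4)^2 + 1) ↔ 2e^(4t)cos(t); 2·1/((s - 4)^2 + 1) ↔ 2e^(4t)sin(t).

2*exp(4*t)*sin(t) + 2*exp(4*t)*cos(t)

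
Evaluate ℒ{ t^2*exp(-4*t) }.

2/(s + 4)^3

L{e^(-4t)} = 1/(s + 4).
Then apply L{t^2·g(t)} = (-1)^2 d^2/ds^2[G(s)] with G(s) = 1/(s + 4):
differentiating 2 times and applying the sign gives 2/(s + 4)^3.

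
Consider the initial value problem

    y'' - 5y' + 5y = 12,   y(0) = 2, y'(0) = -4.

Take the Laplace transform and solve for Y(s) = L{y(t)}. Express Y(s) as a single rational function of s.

Y(s) = (2*s^2 - 14*s + 12)/(s^3 - 5*s^2 + 5*s)

Apply the Laplace transform to the equation.
Using L{y''} = s^2 Y - s·y(0) - y'(0) and L{y'} = sY - y(0), with y(0) = 2, y'(0) = -4, the left side becomes (s^2 - 5*s + 5)Y - (2*s - 14).
The right side is L{12} = 12/s.
So (s^2 - 5*s + 5)Y = 12/s + (2*s - 14).
Divide through and combine into a single rational function.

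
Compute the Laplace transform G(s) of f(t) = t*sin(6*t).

L{sin(6t)} = 6/(s^2 + 36).
Then apply L{t·g(t)} = -d/ds[H(s)] with H(s) = 6/(s^2 + 36):
differentiating 1 time and applying the sign gives 12*s/(s^2 + 36)^2.

G(s) = 12*s/(s^2 + 36)^2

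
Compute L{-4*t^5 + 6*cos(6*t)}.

6*s/(s^2 + 36) - 480/s^6

The transform is linear, so treat each term independently.
(-4)·[L{t^5} = 5!/s^6 = 120/s^6]; (6)·[L{cos(6t)} = s/(s^2 + 36)].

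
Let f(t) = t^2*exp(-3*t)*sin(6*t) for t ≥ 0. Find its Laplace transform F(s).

L{sin(6t)} = 6/(s^2 + 36).
Multiplying by e^(-3t) shifts s → s + 3, so L{exp(-3*t)*sin(6*t)} = 6/((s + 3)^2 + 36).
Then apply L{t^2·g(t)} = (-1)^2 d^2/ds^2[G(s)] with G(s) = 6/((s + 3)^2 + 36):
differentiating 2 times and applying the sign gives 36*(s^2 + 6*s - 3)/(s^2 + 6*s + 45)^3.

F(s) = 36*(s^2 + 6*s - 3)/(s^2 + 6*s + 45)^3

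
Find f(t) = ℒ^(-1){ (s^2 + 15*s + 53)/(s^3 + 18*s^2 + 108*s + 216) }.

Factor the denominator: s^3 + 18*s^2 + 108*s + 216 = (s + 6)^3.
Partial fraction decomposition gives [1/(s + 6)] + [3/(s + 6)^2] + [-1/(s + 6)^3].
Invert each term: 1/(s + 6) ↔ e^(-6t); 3/(s + 6)^2 ↔ 3t·e^(-6t); -1/(s + 6)^3 ↔ (-1/2)t^2·e^(-6t).

f(t) = -t^2*exp(-6*t)/2 + 3*t*exp(-6*t) + exp(-6*t)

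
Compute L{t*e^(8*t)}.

(s - 8)^(-2)

L{t} = 1!/s^2 = 1/s^2.
By the first shifting theorem, multiplying by e^(8t) replaces s with s - 8.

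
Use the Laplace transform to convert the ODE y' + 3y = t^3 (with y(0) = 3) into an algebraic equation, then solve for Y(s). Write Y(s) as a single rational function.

Y(s) = (3*s^4 + 6)/(s^5 + 3*s^4)

Transform both sides with L{·}.
Using L{y'} = sY - y(0) = sY - 3, the left side becomes (s + 3)Y - (3).
The right side is L{t^3} = 6/s^4.
So (s + 3)Y = 6/s^4 + (3).
Isolate Y and clear denominators.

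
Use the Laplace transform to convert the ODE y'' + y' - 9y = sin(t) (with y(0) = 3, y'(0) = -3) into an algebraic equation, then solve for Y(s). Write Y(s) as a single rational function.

Apply the Laplace transform to the equation.
The derivative rules (L{y''} = s^2 Y - s·y(0) - y'(0) and L{y'} = sY - y(0), with y(0) = 3, y'(0) = -3) turn the left side into (s^2 + s - 9)Y - (3*s).
The right side is L{sin(t)} = 1/(s^2 + 1).
So (s^2 + s - 9)Y = 1/(s^2 + 1) + (3*s).
Solve for Y(s) and write it as one ratio of polynomials.

Y(s) = (3*s^3 + 3*s + 1)/(s^4 + s^3 - 8*s^2 + s - 9)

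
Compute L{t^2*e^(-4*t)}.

2/(s + 4)^3

L{e^(-4t)} = 1/(s + 4).
Then apply L{t^2·g(t)} = (-1)^2 d^2/ds^2[G(s)] with G(s) = 1/(s + 4):
differentiating 2 times and applying the sign gives 2/(s + 4)^3.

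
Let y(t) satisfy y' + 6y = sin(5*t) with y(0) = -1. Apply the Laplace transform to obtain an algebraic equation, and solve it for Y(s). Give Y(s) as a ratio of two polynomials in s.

Y(s) = (-s^2 - 20)/(s^3 + 6*s^2 + 25*s + 150)

Apply the Laplace transform to the equation.
With L{y'} = sY - y(0) = sY - (-1): the LHS transforms to (s + 6)Y - (-1).
The right side is L{sin(5*t)} = 5/(s^2 + 25).
So (s + 6)Y = 5/(s^2 + 25) + (-1).
Divide through and combine into a single rational function.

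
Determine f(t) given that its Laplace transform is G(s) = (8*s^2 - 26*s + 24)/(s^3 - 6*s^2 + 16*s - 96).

f(t) = 3*exp(6*t) + sin(4*t) + 5*cos(4*t)

Factor the denominator: s^3 - 6*s^2 + 16*s - 96 = (s - 6)*(s^2 + 16).
Partial fraction decomposition gives [3/(s - 6)] + [5*s/(s^2 + 16)] + [4/(s^2 + 16)].
Invert each term: 3/(s - 6) ↔ 3e^(6t); 5·s/(s^2 + 16) ↔ 5cos(4t); 1·4/(s^2 + 16) ↔ sin(4t).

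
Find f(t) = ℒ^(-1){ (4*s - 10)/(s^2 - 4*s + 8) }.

Complete the square in the denominator: s^2 - 4*s + 8 = (s - 2)^2 + 2^2.
Split the numerator to match: 4*s - 10 = 4·(s - 2) - 1·2.
Invert each term: 4·(s - 2)/((s - 2)^2 + 4) ↔ 4e^(2t)cos(2t); -1·2/((s - 2)^2 + 4) ↔ -e^(2t)sin(2t).

f(t) = -exp(2*t)*sin(2*t) + 4*exp(2*t)*cos(2*t)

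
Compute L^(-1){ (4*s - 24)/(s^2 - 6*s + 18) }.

Complete the square in the denominator: s^2 - 6*s + 18 = (s - 3)^2 + 3^2.
Split the numerator to match: 4*s - 24 = 4·(s - 3) - 4·3.
Invert each term: 4·(s - 3)/((s - 3)^2 + 9) ↔ 4e^(3t)cos(3t); -4·3/((s - 3)^2 + 9) ↔ -4e^(3t)sin(3t).

-4*exp(3*t)*sin(3*t) + 4*exp(3*t)*cos(3*t)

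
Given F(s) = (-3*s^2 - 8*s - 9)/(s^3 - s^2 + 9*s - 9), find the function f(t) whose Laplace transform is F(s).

f(t) = -2*exp(t) - 3*sin(3*t) - cos(3*t)

Factor the denominator: s^3 - s^2 + 9*s - 9 = (s - 1)*(s^2 + 9).
Partial fraction decomposition gives [-2/(s - 1)] + [-s/(s^2 + 9)] + [-9/(s^2 + 9)].
Invert each term: -2/(s - 1) ↔ -2e^(t); -1·s/(s^2 + 9) ↔ -cos(3t); -3·3/(s^2 + 9) ↔ -3sin(3t).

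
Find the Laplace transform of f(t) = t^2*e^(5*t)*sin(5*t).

10*(3*s^2 - 30*s + 50)/(s^2 - 10*s + 50)^3

L{sin(5t)} = 5/(s^2 + 25).
Multiplying by e^(5t) shifts s → s - 5, so L{e^(5*t)*sin(5*t)} = 5/((s - 5)^2 + 25).
Then apply L{t^2·g(t)} = (-1)^2 d^2/ds^2[G(s)] with G(s) = 5/((s - 5)^2 + 25):
differentiating 2 times and applying the sign gives 10*(3*s^2 - 30*s + 50)/(s^2 - 10*s + 50)^3.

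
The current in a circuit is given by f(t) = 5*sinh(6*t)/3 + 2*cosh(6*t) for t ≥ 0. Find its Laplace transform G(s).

G(s) = 2*s/(s^2 - 36) + 10/(s^2 - 36)

The transform is linear, so treat each term independently.
(2)·[L{cosh(6t)} = s/(s^2 - 36)]; (5/3)·[L{sinh(6t)} = 6/(s^2 - 36)].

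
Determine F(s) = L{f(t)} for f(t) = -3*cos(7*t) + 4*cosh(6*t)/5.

The transform is linear, so treat each term independently.
(-3)·[L{cos(7t)} = s/(s^2 + 49)]; (4/5)·[L{cosh(6t)} = s/(s^2 - 36)].

F(s) = -3*s/(s^2 + 49) + 4*s/(5*(s^2 - 36))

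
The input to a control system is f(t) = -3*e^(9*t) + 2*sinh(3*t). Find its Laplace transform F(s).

F(s) = 6/(s^2 - 9) - 3/(s - 9)

By linearity of the Laplace transform, transform each term separately.
(-3)·[L{e^(9t)} = 1/(s - 9)]; (2)·[L{sinh(3t)} = 3/(s^2 - 9)].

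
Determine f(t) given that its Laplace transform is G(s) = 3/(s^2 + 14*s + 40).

Rewrite the denominator: s^2 + 14*s + 40 = (s + 7)^2 - 9.
The form in (s + 7) signals a first-shifting-theorem factor e^(-7t).
Since L{sinh(3t)} = 3/(s^2 - 9), the inverse is e^(-7*t)*sinh(3*t).

f(t) = exp(-7*t)*sinh(3*t)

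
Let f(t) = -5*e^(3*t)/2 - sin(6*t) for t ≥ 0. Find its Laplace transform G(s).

G(s) = -6/(s^2 + 36) - 5/(2*(s - 3))

Apply the Laplace transform termwise.
(-1)·[L{sin(6t)} = 6/(s^2 + 36)]; (-5/2)·[L{e^(3t)} = 1/(s - 3)].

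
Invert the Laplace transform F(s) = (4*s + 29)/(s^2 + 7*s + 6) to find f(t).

Factor the denominator: s^2 + 7*s + 6 = (s + 1)*(s + 6).
Partial fraction decomposition gives [5/(s + 1)] + [-1/(s + 6)].
Invert each term: 5/(s + 1) ↔ 5e^(-t); -1/(s + 6) ↔ -e^(-6t).

f(t) = 5*exp(-t) - exp(-6*t)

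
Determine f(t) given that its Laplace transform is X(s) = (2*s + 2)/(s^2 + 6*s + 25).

f(t) = -exp(-3*t)*sin(4*t) + 2*exp(-3*t)*cos(4*t)

Complete the square in the denominator: s^2 + 6*s + 25 = (s + 3)^2 + 4^2.
Split the numerator to match: 2*s + 2 = 2·(s + 3) - 1·4.
Invert each term: 2·(s + 3)/((s + 3)^2 + 16) ↔ 2e^(-3t)cos(4t); -1·4/((s + 3)^2 + 16) ↔ -e^(-3t)sin(4t).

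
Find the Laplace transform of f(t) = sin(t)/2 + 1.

Apply the Laplace transform termwise.
(1/2)·[L{sin(t)} = 1/(s^2 + 1)]; L{1} = 1/s.

1/(2*(s^2 + 1)) + 1/s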